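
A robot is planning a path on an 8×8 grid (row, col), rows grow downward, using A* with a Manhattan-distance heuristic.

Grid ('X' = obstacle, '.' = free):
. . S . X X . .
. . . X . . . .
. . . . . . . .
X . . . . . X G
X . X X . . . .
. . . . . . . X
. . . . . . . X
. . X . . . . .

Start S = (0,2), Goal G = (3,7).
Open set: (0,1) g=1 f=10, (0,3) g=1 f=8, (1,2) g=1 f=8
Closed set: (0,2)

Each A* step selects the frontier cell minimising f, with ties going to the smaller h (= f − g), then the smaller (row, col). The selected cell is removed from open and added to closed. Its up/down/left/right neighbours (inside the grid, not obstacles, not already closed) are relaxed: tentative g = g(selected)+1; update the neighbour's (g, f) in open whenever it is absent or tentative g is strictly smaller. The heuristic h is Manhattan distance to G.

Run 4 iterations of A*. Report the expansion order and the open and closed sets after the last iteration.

step 1: expand (0,3) (f=8, h=7) → closed; open now [(0,1) g=1 f=10, (1,2) g=1 f=8]
step 2: expand (1,2) (f=8, h=7) → closed; open now [(0,1) g=1 f=10, (1,1) g=2 f=10, (2,2) g=2 f=8]
step 3: expand (2,2) (f=8, h=6) → closed; open now [(0,1) g=1 f=10, (1,1) g=2 f=10, (2,1) g=3 f=10, (2,3) g=3 f=8, (3,2) g=3 f=8]
step 4: expand (2,3) (f=8, h=5) → closed; open now [(0,1) g=1 f=10, (1,1) g=2 f=10, (2,1) g=3 f=10, (2,4) g=4 f=8, (3,2) g=3 f=8, (3,3) g=4 f=8]

order=[(0,3) → (1,2) → (2,2) → (2,3)]; open=[(0,1) g=1 f=10, (1,1) g=2 f=10, (2,1) g=3 f=10, (2,4) g=4 f=8, (3,2) g=3 f=8, (3,3) g=4 f=8]; closed=[(0,2), (0,3), (1,2), (2,2), (2,3)]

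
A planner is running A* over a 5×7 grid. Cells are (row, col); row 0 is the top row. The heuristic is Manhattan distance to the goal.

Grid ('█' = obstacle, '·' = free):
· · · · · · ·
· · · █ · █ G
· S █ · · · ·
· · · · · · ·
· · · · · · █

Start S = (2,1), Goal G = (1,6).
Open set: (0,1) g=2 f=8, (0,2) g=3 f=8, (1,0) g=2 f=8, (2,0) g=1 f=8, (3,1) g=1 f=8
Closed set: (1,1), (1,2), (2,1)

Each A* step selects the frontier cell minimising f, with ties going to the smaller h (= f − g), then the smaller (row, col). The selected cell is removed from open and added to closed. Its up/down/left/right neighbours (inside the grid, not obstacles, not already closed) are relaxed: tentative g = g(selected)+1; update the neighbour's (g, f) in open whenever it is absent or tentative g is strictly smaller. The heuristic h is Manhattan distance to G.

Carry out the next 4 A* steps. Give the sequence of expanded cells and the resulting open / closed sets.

order=[(0,2) → (0,3) → (0,4) → (0,5)]; open=[(0,1) g=2 f=8, (0,6) g=7 f=8, (1,0) g=2 f=8, (1,4) g=6 f=8, (2,0) g=1 f=8, (3,1) g=1 f=8]; closed=[(0,2), (0,3), (0,4), (0,5), (1,1), (1,2), (2,1)]

step 1: expand (0,2) (f=8, h=5) → closed; open now [(0,1) g=2 f=8, (0,3) g=4 f=8, (1,0) g=2 f=8, (2,0) g=1 f=8, (3,1) g=1 f=8]
step 2: expand (0,3) (f=8, h=4) → closed; open now [(0,1) g=2 f=8, (0,4) g=5 f=8, (1,0) g=2 f=8, (2,0) g=1 f=8, (3,1) g=1 f=8]
step 3: expand (0,4) (f=8, h=3) → closed; open now [(0,1) g=2 f=8, (0,5) g=6 f=8, (1,0) g=2 f=8, (1,4) g=6 f=8, (2,0) g=1 f=8, (3,1) g=1 f=8]
step 4: expand (0,5) (f=8, h=2) → closed; open now [(0,1) g=2 f=8, (0,6) g=7 f=8, (1,0) g=2 f=8, (1,4) g=6 f=8, (2,0) g=1 f=8, (3,1) g=1 f=8]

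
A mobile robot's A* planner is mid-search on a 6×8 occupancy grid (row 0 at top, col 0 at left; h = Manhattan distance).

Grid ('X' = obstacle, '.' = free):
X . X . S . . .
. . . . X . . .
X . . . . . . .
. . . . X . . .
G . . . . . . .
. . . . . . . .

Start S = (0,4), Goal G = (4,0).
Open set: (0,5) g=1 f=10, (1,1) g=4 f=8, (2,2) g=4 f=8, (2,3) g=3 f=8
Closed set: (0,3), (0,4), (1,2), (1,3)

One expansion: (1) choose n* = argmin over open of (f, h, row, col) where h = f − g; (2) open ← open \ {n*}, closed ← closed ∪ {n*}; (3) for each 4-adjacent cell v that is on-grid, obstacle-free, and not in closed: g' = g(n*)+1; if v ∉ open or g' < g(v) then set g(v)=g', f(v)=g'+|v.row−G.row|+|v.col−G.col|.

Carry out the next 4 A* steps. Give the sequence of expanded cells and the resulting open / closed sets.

step 1: expand (1,1) (f=8, h=4) → closed; open now [(0,1) g=5 f=10, (0,5) g=1 f=10, (1,0) g=5 f=8, (2,1) g=5 f=8, (2,2) g=4 f=8, (2,3) g=3 f=8]
step 2: expand (1,0) (f=8, h=3) → closed; open now [(0,1) g=5 f=10, (0,5) g=1 f=10, (2,1) g=5 f=8, (2,2) g=4 f=8, (2,3) g=3 f=8]
step 3: expand (2,1) (f=8, h=3) → closed; open now [(0,1) g=5 f=10, (0,5) g=1 f=10, (2,2) g=4 f=8, (2,3) g=3 f=8, (3,1) g=6 f=8]
step 4: expand (3,1) (f=8, h=2) → closed; open now [(0,1) g=5 f=10, (0,5) g=1 f=10, (2,2) g=4 f=8, (2,3) g=3 f=8, (3,0) g=7 f=8, (3,2) g=7 f=10, (4,1) g=7 f=8]

order=[(1,1) → (1,0) → (2,1) → (3,1)]; open=[(0,1) g=5 f=10, (0,5) g=1 f=10, (2,2) g=4 f=8, (2,3) g=3 f=8, (3,0) g=7 f=8, (3,2) g=7 f=10, (4,1) g=7 f=8]; closed=[(0,3), (0,4), (1,0), (1,1), (1,2), (1,3), (2,1), (3,1)]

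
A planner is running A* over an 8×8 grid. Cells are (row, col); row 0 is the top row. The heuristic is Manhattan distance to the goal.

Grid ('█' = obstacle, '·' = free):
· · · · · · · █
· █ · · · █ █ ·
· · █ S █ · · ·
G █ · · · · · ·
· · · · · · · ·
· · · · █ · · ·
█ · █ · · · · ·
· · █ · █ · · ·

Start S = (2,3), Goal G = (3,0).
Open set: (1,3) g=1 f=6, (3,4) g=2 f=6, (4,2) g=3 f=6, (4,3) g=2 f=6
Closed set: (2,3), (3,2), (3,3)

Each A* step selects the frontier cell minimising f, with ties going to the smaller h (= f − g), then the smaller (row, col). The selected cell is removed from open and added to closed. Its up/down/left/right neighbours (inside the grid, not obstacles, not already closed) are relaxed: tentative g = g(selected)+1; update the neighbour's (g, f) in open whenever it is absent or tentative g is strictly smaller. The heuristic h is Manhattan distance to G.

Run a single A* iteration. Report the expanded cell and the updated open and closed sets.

step 1: expand (4,2) (f=6, h=3) → closed; open now [(1,3) g=1 f=6, (3,4) g=2 f=6, (4,1) g=4 f=6, (4,3) g=2 f=6, (5,2) g=4 f=8]

expanded=(4,2); open=[(1,3) g=1 f=6, (3,4) g=2 f=6, (4,1) g=4 f=6, (4,3) g=2 f=6, (5,2) g=4 f=8]; closed=[(2,3), (3,2), (3,3), (4,2)]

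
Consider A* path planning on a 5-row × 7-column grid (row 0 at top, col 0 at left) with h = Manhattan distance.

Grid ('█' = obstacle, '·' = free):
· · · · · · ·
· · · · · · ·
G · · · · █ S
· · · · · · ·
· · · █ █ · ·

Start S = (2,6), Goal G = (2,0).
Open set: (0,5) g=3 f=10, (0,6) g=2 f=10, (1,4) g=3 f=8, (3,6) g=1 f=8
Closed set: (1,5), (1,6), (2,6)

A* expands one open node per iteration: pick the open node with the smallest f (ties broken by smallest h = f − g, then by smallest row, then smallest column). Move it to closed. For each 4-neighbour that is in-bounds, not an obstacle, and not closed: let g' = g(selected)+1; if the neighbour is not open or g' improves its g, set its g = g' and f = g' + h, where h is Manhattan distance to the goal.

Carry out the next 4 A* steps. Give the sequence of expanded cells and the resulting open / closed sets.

order=[(1,4) → (1,3) → (1,2) → (1,1)]; open=[(0,1) g=7 f=10, (0,2) g=6 f=10, (0,3) g=5 f=10, (0,4) g=4 f=10, (0,5) g=3 f=10, (0,6) g=2 f=10, (1,0) g=7 f=8, (2,1) g=7 f=8, (2,2) g=6 f=8, (2,3) g=5 f=8, (2,4) g=4 f=8, (3,6) g=1 f=8]; closed=[(1,1), (1,2), (1,3), (1,4), (1,5), (1,6), (2,6)]

step 1: expand (1,4) (f=8, h=5) → closed; open now [(0,4) g=4 f=10, (0,5) g=3 f=10, (0,6) g=2 f=10, (1,3) g=4 f=8, (2,4) g=4 f=8, (3,6) g=1 f=8]
step 2: expand (1,3) (f=8, h=4) → closed; open now [(0,3) g=5 f=10, (0,4) g=4 f=10, (0,5) g=3 f=10, (0,6) g=2 f=10, (1,2) g=5 f=8, (2,3) g=5 f=8, (2,4) g=4 f=8, (3,6) g=1 f=8]
step 3: expand (1,2) (f=8, h=3) → closed; open now [(0,2) g=6 f=10, (0,3) g=5 f=10, (0,4) g=4 f=10, (0,5) g=3 f=10, (0,6) g=2 f=10, (1,1) g=6 f=8, (2,2) g=6 f=8, (2,3) g=5 f=8, (2,4) g=4 f=8, (3,6) g=1 f=8]
step 4: expand (1,1) (f=8, h=2) → closed; open now [(0,1) g=7 f=10, (0,2) g=6 f=10, (0,3) g=5 f=10, (0,4) g=4 f=10, (0,5) g=3 f=10, (0,6) g=2 f=10, (1,0) g=7 f=8, (2,1) g=7 f=8, (2,2) g=6 f=8, (2,3) g=5 f=8, (2,4) g=4 f=8, (3,6) g=1 f=8]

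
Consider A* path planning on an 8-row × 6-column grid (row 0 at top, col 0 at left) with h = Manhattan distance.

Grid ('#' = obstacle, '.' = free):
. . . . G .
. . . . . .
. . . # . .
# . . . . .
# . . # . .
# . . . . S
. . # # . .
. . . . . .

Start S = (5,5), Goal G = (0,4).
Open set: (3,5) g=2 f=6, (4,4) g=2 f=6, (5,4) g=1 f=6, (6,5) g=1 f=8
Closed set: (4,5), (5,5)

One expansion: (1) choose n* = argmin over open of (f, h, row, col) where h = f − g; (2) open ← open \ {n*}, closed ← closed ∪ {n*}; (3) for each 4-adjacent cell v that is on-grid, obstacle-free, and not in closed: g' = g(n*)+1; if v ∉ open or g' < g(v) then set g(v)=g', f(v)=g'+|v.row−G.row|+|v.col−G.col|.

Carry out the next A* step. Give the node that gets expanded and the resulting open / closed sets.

expanded=(3,5); open=[(2,5) g=3 f=6, (3,4) g=3 f=6, (4,4) g=2 f=6, (5,4) g=1 f=6, (6,5) g=1 f=8]; closed=[(3,5), (4,5), (5,5)]

step 1: expand (3,5) (f=6, h=4) → closed; open now [(2,5) g=3 f=6, (3,4) g=3 f=6, (4,4) g=2 f=6, (5,4) g=1 f=6, (6,5) g=1 f=8]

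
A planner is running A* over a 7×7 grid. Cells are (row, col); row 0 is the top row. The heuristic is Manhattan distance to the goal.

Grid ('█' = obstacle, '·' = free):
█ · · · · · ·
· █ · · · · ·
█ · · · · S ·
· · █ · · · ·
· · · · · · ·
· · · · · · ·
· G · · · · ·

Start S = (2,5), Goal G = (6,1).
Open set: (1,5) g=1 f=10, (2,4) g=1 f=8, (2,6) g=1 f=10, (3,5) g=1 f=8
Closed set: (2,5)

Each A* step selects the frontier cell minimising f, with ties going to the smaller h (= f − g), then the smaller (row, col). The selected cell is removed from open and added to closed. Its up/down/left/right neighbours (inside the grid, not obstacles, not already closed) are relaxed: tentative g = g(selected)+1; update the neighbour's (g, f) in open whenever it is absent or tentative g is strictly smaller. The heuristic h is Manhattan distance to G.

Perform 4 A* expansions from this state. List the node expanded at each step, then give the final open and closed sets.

order=[(2,4) → (2,3) → (2,2) → (2,1)]; open=[(1,2) g=4 f=10, (1,3) g=3 f=10, (1,4) g=2 f=10, (1,5) g=1 f=10, (2,6) g=1 f=10, (3,1) g=5 f=8, (3,3) g=3 f=8, (3,4) g=2 f=8, (3,5) g=1 f=8]; closed=[(2,1), (2,2), (2,3), (2,4), (2,5)]

step 1: expand (2,4) (f=8, h=7) → closed; open now [(1,4) g=2 f=10, (1,5) g=1 f=10, (2,3) g=2 f=8, (2,6) g=1 f=10, (3,4) g=2 f=8, (3,5) g=1 f=8]
step 2: expand (2,3) (f=8, h=6) → closed; open now [(1,3) g=3 f=10, (1,4) g=2 f=10, (1,5) g=1 f=10, (2,2) g=3 f=8, (2,6) g=1 f=10, (3,3) g=3 f=8, (3,4) g=2 f=8, (3,5) g=1 f=8]
step 3: expand (2,2) (f=8, h=5) → closed; open now [(1,2) g=4 f=10, (1,3) g=3 f=10, (1,4) g=2 f=10, (1,5) g=1 f=10, (2,1) g=4 f=8, (2,6) g=1 f=10, (3,3) g=3 f=8, (3,4) g=2 f=8, (3,5) g=1 f=8]
step 4: expand (2,1) (f=8, h=4) → closed; open now [(1,2) g=4 f=10, (1,3) g=3 f=10, (1,4) g=2 f=10, (1,5) g=1 f=10, (2,6) g=1 f=10, (3,1) g=5 f=8, (3,3) g=3 f=8, (3,4) g=2 f=8, (3,5) g=1 f=8]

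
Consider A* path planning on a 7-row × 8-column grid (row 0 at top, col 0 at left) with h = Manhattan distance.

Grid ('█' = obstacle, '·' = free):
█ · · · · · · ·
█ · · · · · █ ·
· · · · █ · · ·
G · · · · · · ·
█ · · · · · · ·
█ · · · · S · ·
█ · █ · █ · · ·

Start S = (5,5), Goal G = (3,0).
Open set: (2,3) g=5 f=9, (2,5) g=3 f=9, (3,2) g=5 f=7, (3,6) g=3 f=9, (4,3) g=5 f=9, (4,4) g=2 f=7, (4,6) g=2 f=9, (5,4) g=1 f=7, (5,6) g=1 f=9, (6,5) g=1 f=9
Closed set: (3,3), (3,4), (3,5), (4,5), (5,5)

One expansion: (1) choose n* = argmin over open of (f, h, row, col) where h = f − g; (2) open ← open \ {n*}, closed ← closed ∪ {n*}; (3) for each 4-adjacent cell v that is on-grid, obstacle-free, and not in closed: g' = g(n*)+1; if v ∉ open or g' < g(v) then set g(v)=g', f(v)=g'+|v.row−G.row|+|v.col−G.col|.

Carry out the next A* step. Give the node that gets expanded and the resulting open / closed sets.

step 1: expand (3,2) (f=7, h=2) → closed; open now [(2,2) g=6 f=9, (2,3) g=5 f=9, (2,5) g=3 f=9, (3,1) g=6 f=7, (3,6) g=3 f=9, (4,2) g=6 f=9, (4,3) g=5 f=9, (4,4) g=2 f=7, (4,6) g=2 f=9, (5,4) g=1 f=7, (5,6) g=1 f=9, (6,5) g=1 f=9]

expanded=(3,2); open=[(2,2) g=6 f=9, (2,3) g=5 f=9, (2,5) g=3 f=9, (3,1) g=6 f=7, (3,6) g=3 f=9, (4,2) g=6 f=9, (4,3) g=5 f=9, (4,4) g=2 f=7, (4,6) g=2 f=9, (5,4) g=1 f=7, (5,6) g=1 f=9, (6,5) g=1 f=9]; closed=[(3,2), (3,3), (3,4), (3,5), (4,5), (5,5)]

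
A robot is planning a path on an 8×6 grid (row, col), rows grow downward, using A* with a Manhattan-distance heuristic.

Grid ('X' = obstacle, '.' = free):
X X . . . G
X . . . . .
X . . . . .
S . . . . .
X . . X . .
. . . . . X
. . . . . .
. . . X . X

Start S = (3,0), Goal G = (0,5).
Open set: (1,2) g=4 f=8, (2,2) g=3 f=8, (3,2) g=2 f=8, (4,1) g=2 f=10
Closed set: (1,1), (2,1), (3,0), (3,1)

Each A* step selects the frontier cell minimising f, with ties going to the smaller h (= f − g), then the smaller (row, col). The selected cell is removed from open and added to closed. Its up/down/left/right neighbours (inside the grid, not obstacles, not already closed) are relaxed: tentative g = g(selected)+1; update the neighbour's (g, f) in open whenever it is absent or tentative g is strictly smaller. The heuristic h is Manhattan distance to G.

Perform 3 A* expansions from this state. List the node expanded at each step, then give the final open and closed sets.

step 1: expand (1,2) (f=8, h=4) → closed; open now [(0,2) g=5 f=8, (1,3) g=5 f=8, (2,2) g=3 f=8, (3,2) g=2 f=8, (4,1) g=2 f=10]
step 2: expand (0,2) (f=8, h=3) → closed; open now [(0,3) g=6 f=8, (1,3) g=5 f=8, (2,2) g=3 f=8, (3,2) g=2 f=8, (4,1) g=2 f=10]
step 3: expand (0,3) (f=8, h=2) → closed; open now [(0,4) g=7 f=8, (1,3) g=5 f=8, (2,2) g=3 f=8, (3,2) g=2 f=8, (4,1) g=2 f=10]

order=[(1,2) → (0,2) → (0,3)]; open=[(0,4) g=7 f=8, (1,3) g=5 f=8, (2,2) g=3 f=8, (3,2) g=2 f=8, (4,1) g=2 f=10]; closed=[(0,2), (0,3), (1,1), (1,2), (2,1), (3,0), (3,1)]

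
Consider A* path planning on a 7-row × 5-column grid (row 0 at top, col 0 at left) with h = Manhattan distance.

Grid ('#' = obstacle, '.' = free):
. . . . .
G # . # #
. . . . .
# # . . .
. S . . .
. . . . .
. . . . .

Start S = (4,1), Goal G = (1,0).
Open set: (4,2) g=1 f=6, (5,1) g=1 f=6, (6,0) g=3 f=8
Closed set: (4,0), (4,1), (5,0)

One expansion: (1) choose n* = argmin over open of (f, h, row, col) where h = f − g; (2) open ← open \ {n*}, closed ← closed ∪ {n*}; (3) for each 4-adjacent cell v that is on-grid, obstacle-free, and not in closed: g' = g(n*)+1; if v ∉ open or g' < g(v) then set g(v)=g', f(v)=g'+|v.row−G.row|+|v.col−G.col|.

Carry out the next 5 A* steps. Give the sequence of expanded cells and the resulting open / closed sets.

step 1: expand (4,2) (f=6, h=5) → closed; open now [(3,2) g=2 f=6, (4,3) g=2 f=8, (5,1) g=1 f=6, (5,2) g=2 f=8, (6,0) g=3 f=8]
step 2: expand (3,2) (f=6, h=4) → closed; open now [(2,2) g=3 f=6, (3,3) g=3 f=8, (4,3) g=2 f=8, (5,1) g=1 f=6, (5,2) g=2 f=8, (6,0) g=3 f=8]
step 3: expand (2,2) (f=6, h=3) → closed; open now [(1,2) g=4 f=6, (2,1) g=4 f=6, (2,3) g=4 f=8, (3,3) g=3 f=8, (4,3) g=2 f=8, (5,1) g=1 f=6, (5,2) g=2 f=8, (6,0) g=3 f=8]
step 4: expand (1,2) (f=6, h=2) → closed; open now [(0,2) g=5 f=8, (2,1) g=4 f=6, (2,3) g=4 f=8, (3,3) g=3 f=8, (4,3) g=2 f=8, (5,1) g=1 f=6, (5,2) g=2 f=8, (6,0) g=3 f=8]
step 5: expand (2,1) (f=6, h=2) → closed; open now [(0,2) g=5 f=8, (2,0) g=5 f=6, (2,3) g=4 f=8, (3,3) g=3 f=8, (4,3) g=2 f=8, (5,1) g=1 f=6, (5,2) g=2 f=8, (6,0) g=3 f=8]

order=[(4,2) → (3,2) → (2,2) → (1,2) → (2,1)]; open=[(0,2) g=5 f=8, (2,0) g=5 f=6, (2,3) g=4 f=8, (3,3) g=3 f=8, (4,3) g=2 f=8, (5,1) g=1 f=6, (5,2) g=2 f=8, (6,0) g=3 f=8]; closed=[(1,2), (2,1), (2,2), (3,2), (4,0), (4,1), (4,2), (5,0)]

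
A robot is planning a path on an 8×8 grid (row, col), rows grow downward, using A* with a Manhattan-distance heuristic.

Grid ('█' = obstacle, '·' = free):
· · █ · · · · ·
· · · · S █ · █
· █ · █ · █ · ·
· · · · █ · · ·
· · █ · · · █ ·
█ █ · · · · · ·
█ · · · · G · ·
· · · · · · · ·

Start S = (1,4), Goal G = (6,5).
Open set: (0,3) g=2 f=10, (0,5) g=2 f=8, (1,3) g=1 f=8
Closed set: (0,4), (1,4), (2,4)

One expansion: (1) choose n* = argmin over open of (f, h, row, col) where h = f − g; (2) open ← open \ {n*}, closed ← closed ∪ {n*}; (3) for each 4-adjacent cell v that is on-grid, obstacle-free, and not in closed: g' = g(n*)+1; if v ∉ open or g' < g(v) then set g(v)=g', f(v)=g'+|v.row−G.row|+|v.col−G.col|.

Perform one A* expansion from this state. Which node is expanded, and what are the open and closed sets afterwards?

step 1: expand (0,5) (f=8, h=6) → closed; open now [(0,3) g=2 f=10, (0,6) g=3 f=10, (1,3) g=1 f=8]

expanded=(0,5); open=[(0,3) g=2 f=10, (0,6) g=3 f=10, (1,3) g=1 f=8]; closed=[(0,4), (0,5), (1,4), (2,4)]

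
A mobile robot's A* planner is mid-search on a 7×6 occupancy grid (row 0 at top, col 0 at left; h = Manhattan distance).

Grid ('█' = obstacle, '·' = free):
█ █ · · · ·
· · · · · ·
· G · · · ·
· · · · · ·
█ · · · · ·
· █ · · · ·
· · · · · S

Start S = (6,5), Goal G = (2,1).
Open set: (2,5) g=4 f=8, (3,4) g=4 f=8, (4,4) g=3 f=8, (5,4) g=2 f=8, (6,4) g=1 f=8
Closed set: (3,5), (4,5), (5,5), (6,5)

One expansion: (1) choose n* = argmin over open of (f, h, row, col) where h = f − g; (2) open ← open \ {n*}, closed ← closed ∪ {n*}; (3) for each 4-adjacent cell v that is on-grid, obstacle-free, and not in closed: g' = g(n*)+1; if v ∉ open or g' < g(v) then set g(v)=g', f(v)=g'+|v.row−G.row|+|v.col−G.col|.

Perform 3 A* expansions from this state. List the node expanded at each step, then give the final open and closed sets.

order=[(2,5) → (2,4) → (2,3)]; open=[(1,3) g=7 f=10, (1,4) g=6 f=10, (1,5) g=5 f=10, (2,2) g=7 f=8, (3,3) g=7 f=10, (3,4) g=4 f=8, (4,4) g=3 f=8, (5,4) g=2 f=8, (6,4) g=1 f=8]; closed=[(2,3), (2,4), (2,5), (3,5), (4,5), (5,5), (6,5)]

step 1: expand (2,5) (f=8, h=4) → closed; open now [(1,5) g=5 f=10, (2,4) g=5 f=8, (3,4) g=4 f=8, (4,4) g=3 f=8, (5,4) g=2 f=8, (6,4) g=1 f=8]
step 2: expand (2,4) (f=8, h=3) → closed; open now [(1,4) g=6 f=10, (1,5) g=5 f=10, (2,3) g=6 f=8, (3,4) g=4 f=8, (4,4) g=3 f=8, (5,4) g=2 f=8, (6,4) g=1 f=8]
step 3: expand (2,3) (f=8, h=2) → closed; open now [(1,3) g=7 f=10, (1,4) g=6 f=10, (1,5) g=5 f=10, (2,2) g=7 f=8, (3,3) g=7 f=10, (3,4) g=4 f=8, (4,4) g=3 f=8, (5,4) g=2 f=8, (6,4) g=1 f=8]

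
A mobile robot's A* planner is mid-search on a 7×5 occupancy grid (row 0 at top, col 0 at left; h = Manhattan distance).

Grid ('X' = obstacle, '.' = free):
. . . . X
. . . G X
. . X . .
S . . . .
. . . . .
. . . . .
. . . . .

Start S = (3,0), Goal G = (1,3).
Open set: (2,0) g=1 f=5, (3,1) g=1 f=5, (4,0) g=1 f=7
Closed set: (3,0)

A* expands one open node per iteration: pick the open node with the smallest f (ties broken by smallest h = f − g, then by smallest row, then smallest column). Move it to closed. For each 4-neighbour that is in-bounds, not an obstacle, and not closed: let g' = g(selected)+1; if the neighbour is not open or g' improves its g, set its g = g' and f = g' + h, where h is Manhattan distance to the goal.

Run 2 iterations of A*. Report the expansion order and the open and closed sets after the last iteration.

order=[(2,0) → (1,0)]; open=[(0,0) g=3 f=7, (1,1) g=3 f=5, (2,1) g=2 f=5, (3,1) g=1 f=5, (4,0) g=1 f=7]; closed=[(1,0), (2,0), (3,0)]

step 1: expand (2,0) (f=5, h=4) → closed; open now [(1,0) g=2 f=5, (2,1) g=2 f=5, (3,1) g=1 f=5, (4,0) g=1 f=7]
step 2: expand (1,0) (f=5, h=3) → closed; open now [(0,0) g=3 f=7, (1,1) g=3 f=5, (2,1) g=2 f=5, (3,1) g=1 f=5, (4,0) g=1 f=7]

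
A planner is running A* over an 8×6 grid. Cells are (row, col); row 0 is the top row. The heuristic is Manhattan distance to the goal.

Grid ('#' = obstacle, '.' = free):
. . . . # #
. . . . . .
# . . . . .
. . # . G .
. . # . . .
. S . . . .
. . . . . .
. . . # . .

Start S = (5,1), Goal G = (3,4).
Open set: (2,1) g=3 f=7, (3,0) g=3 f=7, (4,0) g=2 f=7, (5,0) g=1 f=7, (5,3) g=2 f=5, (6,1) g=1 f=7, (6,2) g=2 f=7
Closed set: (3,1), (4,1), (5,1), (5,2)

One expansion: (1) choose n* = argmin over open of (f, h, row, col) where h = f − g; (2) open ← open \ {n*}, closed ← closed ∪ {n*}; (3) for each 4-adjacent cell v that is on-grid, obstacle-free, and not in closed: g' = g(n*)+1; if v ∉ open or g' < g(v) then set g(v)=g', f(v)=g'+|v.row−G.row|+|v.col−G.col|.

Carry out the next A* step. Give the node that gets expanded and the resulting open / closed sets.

expanded=(5,3); open=[(2,1) g=3 f=7, (3,0) g=3 f=7, (4,0) g=2 f=7, (4,3) g=3 f=5, (5,0) g=1 f=7, (5,4) g=3 f=5, (6,1) g=1 f=7, (6,2) g=2 f=7, (6,3) g=3 f=7]; closed=[(3,1), (4,1), (5,1), (5,2), (5,3)]

step 1: expand (5,3) (f=5, h=3) → closed; open now [(2,1) g=3 f=7, (3,0) g=3 f=7, (4,0) g=2 f=7, (4,3) g=3 f=5, (5,0) g=1 f=7, (5,4) g=3 f=5, (6,1) g=1 f=7, (6,2) g=2 f=7, (6,3) g=3 f=7]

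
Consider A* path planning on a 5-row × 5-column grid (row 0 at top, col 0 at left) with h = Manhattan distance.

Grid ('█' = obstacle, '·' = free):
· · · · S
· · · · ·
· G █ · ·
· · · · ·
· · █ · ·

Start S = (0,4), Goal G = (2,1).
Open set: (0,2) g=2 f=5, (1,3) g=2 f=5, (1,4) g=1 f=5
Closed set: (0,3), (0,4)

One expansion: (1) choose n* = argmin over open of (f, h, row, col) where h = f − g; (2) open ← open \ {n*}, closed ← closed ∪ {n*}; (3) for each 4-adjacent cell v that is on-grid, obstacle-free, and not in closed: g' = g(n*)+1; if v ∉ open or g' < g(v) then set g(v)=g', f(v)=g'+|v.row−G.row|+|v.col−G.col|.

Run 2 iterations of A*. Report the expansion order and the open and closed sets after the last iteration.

step 1: expand (0,2) (f=5, h=3) → closed; open now [(0,1) g=3 f=5, (1,2) g=3 f=5, (1,3) g=2 f=5, (1,4) g=1 f=5]
step 2: expand (0,1) (f=5, h=2) → closed; open now [(0,0) g=4 f=7, (1,1) g=4 f=5, (1,2) g=3 f=5, (1,3) g=2 f=5, (1,4) g=1 f=5]

order=[(0,2) → (0,1)]; open=[(0,0) g=4 f=7, (1,1) g=4 f=5, (1,2) g=3 f=5, (1,3) g=2 f=5, (1,4) g=1 f=5]; closed=[(0,1), (0,2), (0,3), (0,4)]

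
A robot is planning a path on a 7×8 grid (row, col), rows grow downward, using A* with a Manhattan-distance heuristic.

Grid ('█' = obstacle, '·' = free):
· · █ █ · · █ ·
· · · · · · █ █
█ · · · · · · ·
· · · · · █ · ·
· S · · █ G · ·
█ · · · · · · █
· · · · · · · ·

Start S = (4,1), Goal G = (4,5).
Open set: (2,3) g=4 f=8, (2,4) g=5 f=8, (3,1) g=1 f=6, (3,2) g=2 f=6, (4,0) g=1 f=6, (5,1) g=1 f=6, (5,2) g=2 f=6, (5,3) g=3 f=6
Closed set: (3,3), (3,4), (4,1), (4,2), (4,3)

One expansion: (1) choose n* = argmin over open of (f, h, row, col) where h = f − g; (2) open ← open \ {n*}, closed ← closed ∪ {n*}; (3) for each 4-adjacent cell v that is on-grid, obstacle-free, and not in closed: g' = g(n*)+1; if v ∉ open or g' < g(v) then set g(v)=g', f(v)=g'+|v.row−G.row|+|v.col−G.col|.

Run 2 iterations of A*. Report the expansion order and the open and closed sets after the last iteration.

order=[(5,3) → (5,4)]; open=[(2,3) g=4 f=8, (2,4) g=5 f=8, (3,1) g=1 f=6, (3,2) g=2 f=6, (4,0) g=1 f=6, (5,1) g=1 f=6, (5,2) g=2 f=6, (5,5) g=5 f=6, (6,3) g=4 f=8, (6,4) g=5 f=8]; closed=[(3,3), (3,4), (4,1), (4,2), (4,3), (5,3), (5,4)]

step 1: expand (5,3) (f=6, h=3) → closed; open now [(2,3) g=4 f=8, (2,4) g=5 f=8, (3,1) g=1 f=6, (3,2) g=2 f=6, (4,0) g=1 f=6, (5,1) g=1 f=6, (5,2) g=2 f=6, (5,4) g=4 f=6, (6,3) g=4 f=8]
step 2: expand (5,4) (f=6, h=2) → closed; open now [(2,3) g=4 f=8, (2,4) g=5 f=8, (3,1) g=1 f=6, (3,2) g=2 f=6, (4,0) g=1 f=6, (5,1) g=1 f=6, (5,2) g=2 f=6, (5,5) g=5 f=6, (6,3) g=4 f=8, (6,4) g=5 f=8]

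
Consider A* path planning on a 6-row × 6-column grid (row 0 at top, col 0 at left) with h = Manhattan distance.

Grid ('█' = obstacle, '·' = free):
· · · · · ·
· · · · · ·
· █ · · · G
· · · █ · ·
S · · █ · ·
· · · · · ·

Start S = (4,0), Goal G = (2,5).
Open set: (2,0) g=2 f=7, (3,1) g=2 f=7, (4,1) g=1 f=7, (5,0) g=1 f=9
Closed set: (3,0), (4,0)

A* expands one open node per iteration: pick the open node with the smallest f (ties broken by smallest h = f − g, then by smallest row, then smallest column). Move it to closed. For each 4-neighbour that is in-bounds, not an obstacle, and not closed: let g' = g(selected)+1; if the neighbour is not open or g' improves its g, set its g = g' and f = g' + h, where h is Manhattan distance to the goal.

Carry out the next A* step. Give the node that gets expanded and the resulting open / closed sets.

step 1: expand (2,0) (f=7, h=5) → closed; open now [(1,0) g=3 f=9, (3,1) g=2 f=7, (4,1) g=1 f=7, (5,0) g=1 f=9]

expanded=(2,0); open=[(1,0) g=3 f=9, (3,1) g=2 f=7, (4,1) g=1 f=7, (5,0) g=1 f=9]; closed=[(2,0), (3,0), (4,0)]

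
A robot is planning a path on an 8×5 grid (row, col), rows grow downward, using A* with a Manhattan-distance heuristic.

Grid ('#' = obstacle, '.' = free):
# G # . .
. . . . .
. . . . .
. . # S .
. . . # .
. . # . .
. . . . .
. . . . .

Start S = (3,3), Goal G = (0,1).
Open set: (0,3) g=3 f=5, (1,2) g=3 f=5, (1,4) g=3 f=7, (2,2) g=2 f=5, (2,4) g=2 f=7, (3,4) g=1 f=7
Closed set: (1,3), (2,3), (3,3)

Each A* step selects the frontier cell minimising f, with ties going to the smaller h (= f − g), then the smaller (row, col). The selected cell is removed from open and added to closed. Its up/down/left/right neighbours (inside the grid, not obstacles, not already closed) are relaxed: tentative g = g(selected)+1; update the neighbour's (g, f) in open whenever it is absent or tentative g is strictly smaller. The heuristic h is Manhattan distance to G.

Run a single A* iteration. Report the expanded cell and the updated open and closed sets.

step 1: expand (0,3) (f=5, h=2) → closed; open now [(0,4) g=4 f=7, (1,2) g=3 f=5, (1,4) g=3 f=7, (2,2) g=2 f=5, (2,4) g=2 f=7, (3,4) g=1 f=7]

expanded=(0,3); open=[(0,4) g=4 f=7, (1,2) g=3 f=5, (1,4) g=3 f=7, (2,2) g=2 f=5, (2,4) g=2 f=7, (3,4) g=1 f=7]; closed=[(0,3), (1,3), (2,3), (3,3)]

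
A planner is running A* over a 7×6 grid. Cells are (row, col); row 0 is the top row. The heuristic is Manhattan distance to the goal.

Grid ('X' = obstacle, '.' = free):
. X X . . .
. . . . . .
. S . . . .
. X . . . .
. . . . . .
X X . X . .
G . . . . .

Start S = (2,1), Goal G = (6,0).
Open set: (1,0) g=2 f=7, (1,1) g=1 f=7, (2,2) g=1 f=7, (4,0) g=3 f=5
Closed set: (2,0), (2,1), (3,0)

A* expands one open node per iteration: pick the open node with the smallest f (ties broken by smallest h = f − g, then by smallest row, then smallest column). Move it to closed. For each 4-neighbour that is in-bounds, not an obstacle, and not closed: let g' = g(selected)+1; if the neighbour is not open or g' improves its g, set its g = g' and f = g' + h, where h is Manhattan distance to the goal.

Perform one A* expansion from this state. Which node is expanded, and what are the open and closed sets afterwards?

step 1: expand (4,0) (f=5, h=2) → closed; open now [(1,0) g=2 f=7, (1,1) g=1 f=7, (2,2) g=1 f=7, (4,1) g=4 f=7]

expanded=(4,0); open=[(1,0) g=2 f=7, (1,1) g=1 f=7, (2,2) g=1 f=7, (4,1) g=4 f=7]; closed=[(2,0), (2,1), (3,0), (4,0)]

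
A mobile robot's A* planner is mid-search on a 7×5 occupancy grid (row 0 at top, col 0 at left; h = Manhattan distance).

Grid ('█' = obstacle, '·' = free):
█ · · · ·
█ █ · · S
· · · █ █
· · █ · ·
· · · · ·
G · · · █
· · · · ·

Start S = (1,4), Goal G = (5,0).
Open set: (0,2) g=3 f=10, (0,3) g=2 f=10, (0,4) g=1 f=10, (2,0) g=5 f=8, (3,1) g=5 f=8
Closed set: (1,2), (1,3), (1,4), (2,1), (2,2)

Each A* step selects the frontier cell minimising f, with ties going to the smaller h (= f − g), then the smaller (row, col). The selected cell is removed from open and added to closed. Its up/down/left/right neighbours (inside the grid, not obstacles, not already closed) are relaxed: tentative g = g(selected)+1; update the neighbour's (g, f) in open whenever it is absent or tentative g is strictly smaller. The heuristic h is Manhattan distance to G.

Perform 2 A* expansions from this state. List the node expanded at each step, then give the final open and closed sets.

order=[(2,0) → (3,0)]; open=[(0,2) g=3 f=10, (0,3) g=2 f=10, (0,4) g=1 f=10, (3,1) g=5 f=8, (4,0) g=7 f=8]; closed=[(1,2), (1,3), (1,4), (2,0), (2,1), (2,2), (3,0)]

step 1: expand (2,0) (f=8, h=3) → closed; open now [(0,2) g=3 f=10, (0,3) g=2 f=10, (0,4) g=1 f=10, (3,0) g=6 f=8, (3,1) g=5 f=8]
step 2: expand (3,0) (f=8, h=2) → closed; open now [(0,2) g=3 f=10, (0,3) g=2 f=10, (0,4) g=1 f=10, (3,1) g=5 f=8, (4,0) g=7 f=8]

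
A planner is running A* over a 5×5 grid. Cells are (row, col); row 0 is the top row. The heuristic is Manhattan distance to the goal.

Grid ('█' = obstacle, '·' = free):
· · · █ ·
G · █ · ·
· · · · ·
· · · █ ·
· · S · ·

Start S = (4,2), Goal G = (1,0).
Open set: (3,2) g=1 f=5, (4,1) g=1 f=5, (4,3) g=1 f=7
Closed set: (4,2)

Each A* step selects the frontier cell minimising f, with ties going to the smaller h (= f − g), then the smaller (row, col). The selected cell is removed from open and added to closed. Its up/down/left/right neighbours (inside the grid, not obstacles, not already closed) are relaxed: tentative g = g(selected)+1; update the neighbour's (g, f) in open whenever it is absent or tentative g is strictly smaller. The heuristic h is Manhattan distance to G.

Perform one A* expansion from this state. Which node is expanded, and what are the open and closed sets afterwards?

expanded=(3,2); open=[(2,2) g=2 f=5, (3,1) g=2 f=5, (4,1) g=1 f=5, (4,3) g=1 f=7]; closed=[(3,2), (4,2)]

step 1: expand (3,2) (f=5, h=4) → closed; open now [(2,2) g=2 f=5, (3,1) g=2 f=5, (4,1) g=1 f=5, (4,3) g=1 f=7]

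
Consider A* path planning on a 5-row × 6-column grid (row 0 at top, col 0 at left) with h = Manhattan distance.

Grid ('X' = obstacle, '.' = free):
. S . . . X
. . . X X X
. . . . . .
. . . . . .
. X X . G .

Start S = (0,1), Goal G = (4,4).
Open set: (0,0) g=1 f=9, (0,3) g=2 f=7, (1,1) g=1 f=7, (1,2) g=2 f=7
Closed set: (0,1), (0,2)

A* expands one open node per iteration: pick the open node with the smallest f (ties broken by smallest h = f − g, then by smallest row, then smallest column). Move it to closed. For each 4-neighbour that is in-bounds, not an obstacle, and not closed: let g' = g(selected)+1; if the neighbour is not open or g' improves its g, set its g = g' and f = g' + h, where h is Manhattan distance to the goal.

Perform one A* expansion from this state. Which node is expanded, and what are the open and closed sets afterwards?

expanded=(0,3); open=[(0,0) g=1 f=9, (0,4) g=3 f=7, (1,1) g=1 f=7, (1,2) g=2 f=7]; closed=[(0,1), (0,2), (0,3)]

step 1: expand (0,3) (f=7, h=5) → closed; open now [(0,0) g=1 f=9, (0,4) g=3 f=7, (1,1) g=1 f=7, (1,2) g=2 f=7]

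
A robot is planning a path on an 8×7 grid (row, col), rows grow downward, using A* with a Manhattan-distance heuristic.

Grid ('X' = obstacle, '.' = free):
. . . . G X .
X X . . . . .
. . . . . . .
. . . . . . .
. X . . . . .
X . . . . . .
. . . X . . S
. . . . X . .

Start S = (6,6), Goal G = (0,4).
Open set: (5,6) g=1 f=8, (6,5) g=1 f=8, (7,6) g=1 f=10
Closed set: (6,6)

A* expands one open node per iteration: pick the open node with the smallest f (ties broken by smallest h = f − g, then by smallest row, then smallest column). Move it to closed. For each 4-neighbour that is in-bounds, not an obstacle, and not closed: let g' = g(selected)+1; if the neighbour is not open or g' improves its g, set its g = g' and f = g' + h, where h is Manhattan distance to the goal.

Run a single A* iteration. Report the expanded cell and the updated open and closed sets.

step 1: expand (5,6) (f=8, h=7) → closed; open now [(4,6) g=2 f=8, (5,5) g=2 f=8, (6,5) g=1 f=8, (7,6) g=1 f=10]

expanded=(5,6); open=[(4,6) g=2 f=8, (5,5) g=2 f=8, (6,5) g=1 f=8, (7,6) g=1 f=10]; closed=[(5,6), (6,6)]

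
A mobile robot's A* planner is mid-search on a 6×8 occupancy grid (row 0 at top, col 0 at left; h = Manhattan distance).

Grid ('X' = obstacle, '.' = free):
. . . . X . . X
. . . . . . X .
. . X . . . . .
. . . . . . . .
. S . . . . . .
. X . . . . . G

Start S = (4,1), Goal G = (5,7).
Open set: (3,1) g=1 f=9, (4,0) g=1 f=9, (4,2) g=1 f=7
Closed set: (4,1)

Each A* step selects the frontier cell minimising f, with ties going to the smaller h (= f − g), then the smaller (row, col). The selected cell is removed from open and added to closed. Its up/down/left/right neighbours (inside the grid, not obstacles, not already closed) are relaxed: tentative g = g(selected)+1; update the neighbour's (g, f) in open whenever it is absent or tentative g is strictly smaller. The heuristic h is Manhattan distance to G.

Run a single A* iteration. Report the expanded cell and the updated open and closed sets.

step 1: expand (4,2) (f=7, h=6) → closed; open now [(3,1) g=1 f=9, (3,2) g=2 f=9, (4,0) g=1 f=9, (4,3) g=2 f=7, (5,2) g=2 f=7]

expanded=(4,2); open=[(3,1) g=1 f=9, (3,2) g=2 f=9, (4,0) g=1 f=9, (4,3) g=2 f=7, (5,2) g=2 f=7]; closed=[(4,1), (4,2)]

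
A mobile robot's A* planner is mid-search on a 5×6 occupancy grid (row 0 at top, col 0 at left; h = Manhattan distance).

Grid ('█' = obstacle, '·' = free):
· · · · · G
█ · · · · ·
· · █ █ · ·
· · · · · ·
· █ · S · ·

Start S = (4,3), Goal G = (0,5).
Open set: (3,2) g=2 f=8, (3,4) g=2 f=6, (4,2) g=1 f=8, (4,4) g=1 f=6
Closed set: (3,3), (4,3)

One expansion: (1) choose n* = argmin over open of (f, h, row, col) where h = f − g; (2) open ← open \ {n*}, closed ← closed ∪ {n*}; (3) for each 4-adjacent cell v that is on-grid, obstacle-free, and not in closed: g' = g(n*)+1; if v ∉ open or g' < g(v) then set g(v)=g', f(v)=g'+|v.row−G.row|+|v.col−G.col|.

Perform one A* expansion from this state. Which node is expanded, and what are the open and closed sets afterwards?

step 1: expand (3,4) (f=6, h=4) → closed; open now [(2,4) g=3 f=6, (3,2) g=2 f=8, (3,5) g=3 f=6, (4,2) g=1 f=8, (4,4) g=1 f=6]

expanded=(3,4); open=[(2,4) g=3 f=6, (3,2) g=2 f=8, (3,5) g=3 f=6, (4,2) g=1 f=8, (4,4) g=1 f=6]; closed=[(3,3), (3,4), (4,3)]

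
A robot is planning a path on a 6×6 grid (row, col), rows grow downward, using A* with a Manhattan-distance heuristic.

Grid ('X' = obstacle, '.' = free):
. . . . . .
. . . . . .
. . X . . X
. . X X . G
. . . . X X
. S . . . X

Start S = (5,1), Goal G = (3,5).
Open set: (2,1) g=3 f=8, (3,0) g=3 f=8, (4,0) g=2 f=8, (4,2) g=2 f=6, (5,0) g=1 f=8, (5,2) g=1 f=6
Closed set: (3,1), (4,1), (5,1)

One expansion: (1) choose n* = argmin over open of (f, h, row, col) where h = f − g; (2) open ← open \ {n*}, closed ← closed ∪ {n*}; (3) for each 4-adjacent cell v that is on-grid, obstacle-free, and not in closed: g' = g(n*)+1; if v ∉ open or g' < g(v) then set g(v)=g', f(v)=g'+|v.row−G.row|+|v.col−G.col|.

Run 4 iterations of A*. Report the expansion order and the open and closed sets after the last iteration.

step 1: expand (4,2) (f=6, h=4) → closed; open now [(2,1) g=3 f=8, (3,0) g=3 f=8, (4,0) g=2 f=8, (4,3) g=3 f=6, (5,0) g=1 f=8, (5,2) g=1 f=6]
step 2: expand (4,3) (f=6, h=3) → closed; open now [(2,1) g=3 f=8, (3,0) g=3 f=8, (4,0) g=2 f=8, (5,0) g=1 f=8, (5,2) g=1 f=6, (5,3) g=4 f=8]
step 3: expand (5,2) (f=6, h=5) → closed; open now [(2,1) g=3 f=8, (3,0) g=3 f=8, (4,0) g=2 f=8, (5,0) g=1 f=8, (5,3) g=2 f=6]
step 4: expand (5,3) (f=6, h=4) → closed; open now [(2,1) g=3 f=8, (3,0) g=3 f=8, (4,0) g=2 f=8, (5,0) g=1 f=8, (5,4) g=3 f=6]

order=[(4,2) → (4,3) → (5,2) → (5,3)]; open=[(2,1) g=3 f=8, (3,0) g=3 f=8, (4,0) g=2 f=8, (5,0) g=1 f=8, (5,4) g=3 f=6]; closed=[(3,1), (4,1), (4,2), (4,3), (5,1), (5,2), (5,3)]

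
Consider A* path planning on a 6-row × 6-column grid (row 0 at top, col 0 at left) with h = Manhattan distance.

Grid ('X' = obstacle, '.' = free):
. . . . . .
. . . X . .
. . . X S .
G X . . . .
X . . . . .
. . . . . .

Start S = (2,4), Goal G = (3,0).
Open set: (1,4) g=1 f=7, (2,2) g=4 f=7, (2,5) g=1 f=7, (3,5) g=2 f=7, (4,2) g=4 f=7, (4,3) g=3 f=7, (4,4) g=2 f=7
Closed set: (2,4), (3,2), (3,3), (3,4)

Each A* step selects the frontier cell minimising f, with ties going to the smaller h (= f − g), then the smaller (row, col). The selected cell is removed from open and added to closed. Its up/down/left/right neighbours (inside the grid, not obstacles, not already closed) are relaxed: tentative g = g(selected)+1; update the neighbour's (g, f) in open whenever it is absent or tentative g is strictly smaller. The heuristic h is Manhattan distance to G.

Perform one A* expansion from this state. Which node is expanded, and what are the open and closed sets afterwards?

expanded=(2,2); open=[(1,2) g=5 f=9, (1,4) g=1 f=7, (2,1) g=5 f=7, (2,5) g=1 f=7, (3,5) g=2 f=7, (4,2) g=4 f=7, (4,3) g=3 f=7, (4,4) g=2 f=7]; closed=[(2,2), (2,4), (3,2), (3,3), (3,4)]

step 1: expand (2,2) (f=7, h=3) → closed; open now [(1,2) g=5 f=9, (1,4) g=1 f=7, (2,1) g=5 f=7, (2,5) g=1 f=7, (3,5) g=2 f=7, (4,2) g=4 f=7, (4,3) g=3 f=7, (4,4) g=2 f=7]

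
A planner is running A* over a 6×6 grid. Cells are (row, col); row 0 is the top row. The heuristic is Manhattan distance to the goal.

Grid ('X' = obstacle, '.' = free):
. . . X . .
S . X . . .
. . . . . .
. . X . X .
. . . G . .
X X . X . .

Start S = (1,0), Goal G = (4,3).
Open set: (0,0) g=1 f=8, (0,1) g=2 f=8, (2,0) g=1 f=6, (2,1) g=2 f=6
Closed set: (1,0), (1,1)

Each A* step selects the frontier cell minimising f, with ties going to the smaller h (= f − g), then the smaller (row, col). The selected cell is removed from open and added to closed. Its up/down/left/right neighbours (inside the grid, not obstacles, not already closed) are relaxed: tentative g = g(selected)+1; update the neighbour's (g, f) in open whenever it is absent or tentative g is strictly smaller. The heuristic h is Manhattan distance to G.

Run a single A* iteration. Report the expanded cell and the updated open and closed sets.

expanded=(2,1); open=[(0,0) g=1 f=8, (0,1) g=2 f=8, (2,0) g=1 f=6, (2,2) g=3 f=6, (3,1) g=3 f=6]; closed=[(1,0), (1,1), (2,1)]

step 1: expand (2,1) (f=6, h=4) → closed; open now [(0,0) g=1 f=8, (0,1) g=2 f=8, (2,0) g=1 f=6, (2,2) g=3 f=6, (3,1) g=3 f=6]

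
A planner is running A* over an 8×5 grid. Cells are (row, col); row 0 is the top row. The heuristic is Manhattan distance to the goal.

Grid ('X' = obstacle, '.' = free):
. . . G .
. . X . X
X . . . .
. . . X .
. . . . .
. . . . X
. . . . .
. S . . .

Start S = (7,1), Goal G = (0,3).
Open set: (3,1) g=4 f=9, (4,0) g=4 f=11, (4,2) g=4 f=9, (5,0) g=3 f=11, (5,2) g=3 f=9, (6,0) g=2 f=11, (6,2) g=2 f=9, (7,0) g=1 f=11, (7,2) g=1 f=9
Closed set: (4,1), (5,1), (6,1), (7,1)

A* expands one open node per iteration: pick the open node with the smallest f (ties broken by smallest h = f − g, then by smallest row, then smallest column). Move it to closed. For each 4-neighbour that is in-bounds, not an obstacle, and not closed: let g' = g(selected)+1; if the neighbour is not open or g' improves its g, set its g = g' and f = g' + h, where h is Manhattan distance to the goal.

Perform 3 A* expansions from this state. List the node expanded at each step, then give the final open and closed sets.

order=[(3,1) → (2,1) → (1,1)]; open=[(0,1) g=7 f=9, (1,0) g=7 f=11, (2,2) g=6 f=9, (3,0) g=5 f=11, (3,2) g=5 f=9, (4,0) g=4 f=11, (4,2) g=4 f=9, (5,0) g=3 f=11, (5,2) g=3 f=9, (6,0) g=2 f=11, (6,2) g=2 f=9, (7,0) g=1 f=11, (7,2) g=1 f=9]; closed=[(1,1), (2,1), (3,1), (4,1), (5,1), (6,1), (7,1)]

step 1: expand (3,1) (f=9, h=5) → closed; open now [(2,1) g=5 f=9, (3,0) g=5 f=11, (3,2) g=5 f=9, (4,0) g=4 f=11, (4,2) g=4 f=9, (5,0) g=3 f=11, (5,2) g=3 f=9, (6,0) g=2 f=11, (6,2) g=2 f=9, (7,0) g=1 f=11, (7,2) g=1 f=9]
step 2: expand (2,1) (f=9, h=4) → closed; open now [(1,1) g=6 f=9, (2,2) g=6 f=9, (3,0) g=5 f=11, (3,2) g=5 f=9, (4,0) g=4 f=11, (4,2) g=4 f=9, (5,0) g=3 f=11, (5,2) g=3 f=9, (6,0) g=2 f=11, (6,2) g=2 f=9, (7,0) g=1 f=11, (7,2) g=1 f=9]
step 3: expand (1,1) (f=9, h=3) → closed; open now [(0,1) g=7 f=9, (1,0) g=7 f=11, (2,2) g=6 f=9, (3,0) g=5 f=11, (3,2) g=5 f=9, (4,0) g=4 f=11, (4,2) g=4 f=9, (5,0) g=3 f=11, (5,2) g=3 f=9, (6,0) g=2 f=11, (6,2) g=2 f=9, (7,0) g=1 f=11, (7,2) g=1 f=9]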